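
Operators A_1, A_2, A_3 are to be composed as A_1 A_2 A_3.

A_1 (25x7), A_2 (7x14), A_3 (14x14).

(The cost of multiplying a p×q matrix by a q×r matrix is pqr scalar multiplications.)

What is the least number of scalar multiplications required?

Order (A_1 (A_2 A_3)): (A_2 A_3): 7×14 by 14×14 → 7×14, cost 7·14·14 = 1372; (A_1 (A_2 A_3)): 25×7 by 7×14 → 25×14, cost 25·7·14 = 2450; cumulative 3822. Total 3822.
Order ((A_1 A_2) A_3): (A_1 A_2): 25×7 by 7×14 → 25×14, cost 25·7·14 = 2450; ((A_1 A_2) A_3): 25×14 by 14×14 → 25×14, cost 25·14·14 = 4900; cumulative 7350. Total 7350.
Minimum: 3822.

3822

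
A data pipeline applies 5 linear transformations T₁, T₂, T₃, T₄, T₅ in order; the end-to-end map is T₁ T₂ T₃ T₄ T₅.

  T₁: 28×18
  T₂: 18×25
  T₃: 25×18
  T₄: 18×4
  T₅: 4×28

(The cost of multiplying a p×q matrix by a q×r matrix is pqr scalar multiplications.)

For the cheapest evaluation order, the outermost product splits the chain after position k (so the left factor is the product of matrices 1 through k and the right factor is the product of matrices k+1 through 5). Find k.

4

Adjacent pairs: T₁T₂ = 28·18·25 = 12600; T₂T₃ = 18·25·18 = 8100; T₃T₄ = 25·18·4 = 1800; T₄T₅ = 18·4·28 = 2016.
Length 3: T₁..T₃: k=1: 0+8100+28·18·18=17172; k=2: 12600+0+28·25·18=25200 → min 17172 | T₂..T₄: k=2: 0+1800+18·25·4=3600; k=3: 8100+0+18·18·4=9396 → min 3600 | T₃..T₅: k=3: 0+2016+25·18·28=14616; k=4: 1800+0+25·4·28=4600 → min 4600.
Length 4: T₁..T₄: k=1: 0+3600+28·18·4=5616; k=2: 12600+1800+28·25·4=17200; k=3: 17172+0+28·18·4=19188 → min 5616 | T₂..T₅: k=2: 0+4600+18·25·28=17200; k=3: 8100+2016+18·18·28=19188; k=4: 3600+0+18·4·28=5616 → min 5616.
Top-level splits: k=1: (T₁..T₁)·(T₂..T₅) → 0+5616+28·18·28 = 19728; k=2: (T₁..T₂)·(T₃..T₅) → 12600+4600+28·25·28 = 36800; k=3: (T₁..T₃)·(T₄..T₅) → 17172+2016+28·18·28 = 33300; k=4: (T₁..T₄)·(T₅..T₅) → 5616+0+28·4·28 = 8752.
Best split is after T₄, i.e. k = 4.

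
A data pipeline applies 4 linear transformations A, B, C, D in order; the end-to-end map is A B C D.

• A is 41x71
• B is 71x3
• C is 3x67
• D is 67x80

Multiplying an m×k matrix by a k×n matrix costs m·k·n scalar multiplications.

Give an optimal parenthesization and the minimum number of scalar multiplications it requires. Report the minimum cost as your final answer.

34653

Adjacent pairs: AB = 41·71·3 = 8733; BC = 71·3·67 = 14271; CD = 3·67·80 = 16080.
Length 3: A..C: k=1: 0+14271+41·71·67=209308; k=2: 8733+0+41·3·67=16974 → min 16974 | B..D: k=2: 0+16080+71·3·80=33120; k=3: 14271+0+71·67·80=394831 → min 33120.
Length 4: A..D: k=1: 0+33120+41·71·80=266000; k=2: 8733+16080+41·3·80=34653; k=3: 16974+0+41·67·80=236734 → min 34653.
Optimal parenthesization: ((A B) (C D)) with cost 34653.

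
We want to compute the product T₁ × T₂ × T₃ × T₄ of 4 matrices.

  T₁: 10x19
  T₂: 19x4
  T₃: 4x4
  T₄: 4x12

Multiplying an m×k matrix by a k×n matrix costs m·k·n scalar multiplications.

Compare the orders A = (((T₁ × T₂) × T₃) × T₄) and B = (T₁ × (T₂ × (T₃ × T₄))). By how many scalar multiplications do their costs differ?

Order A = (((T₁ × T₂) × T₃) × T₄): (T₁ × T₂): 10×19 by 19×4 → 10×4, cost 10·19·4 = 760; ((T₁ × T₂) × T₃): 10×4 by 4×4 → 10×4, cost 10·4·4 = 160; cumulative 920; (((T₁ × T₂) × T₃) × T₄): 10×4 by 4×12 → 10×12, cost 10·4·12 = 480; cumulative 1400. Total 1400.
Order B = (T₁ × (T₂ × (T₃ × T₄))): (T₃ × T₄): 4×4 by 4×12 → 4×12, cost 4·4·12 = 192; (T₂ × (T₃ × T₄)): 19×4 by 4×12 → 19×12, cost 19·4·12 = 912; cumulative 1104; (T₁ × (T₂ × (T₃ × T₄))): 10×19 by 19×12 → 10×12, cost 10·19·12 = 2280; cumulative 3384. Total 3384.
Difference: |1400 − 3384| = 1984.

1984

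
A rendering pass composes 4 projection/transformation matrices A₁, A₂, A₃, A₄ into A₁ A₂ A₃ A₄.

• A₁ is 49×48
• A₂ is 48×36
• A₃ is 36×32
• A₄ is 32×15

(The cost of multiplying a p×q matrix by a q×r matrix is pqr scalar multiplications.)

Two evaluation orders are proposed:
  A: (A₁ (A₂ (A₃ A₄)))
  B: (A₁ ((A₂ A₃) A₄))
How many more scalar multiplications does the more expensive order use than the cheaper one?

Order A = (A₁ (A₂ (A₃ A₄))): (A₃ A₄): 36×32 by 32×15 → 36×15, cost 36·32·15 = 17280; (A₂ (A₃ A₄)): 48×36 by 36×15 → 48×15, cost 48·36·15 = 25920; cumulative 43200; (A₁ (A₂ (A₃ A₄))): 49×48 by 48×15 → 49×15, cost 49·48·15 = 35280; cumulative 78480. Total 78480.
Order B = (A₁ ((A₂ A₃) A₄)): (A₂ A₃): 48×36 by 36×32 → 48×32, cost 48·36·32 = 55296; ((A₂ A₃) A₄): 48×32 by 32×15 → 48×15, cost 48·32·15 = 23040; cumulative 78336; (A₁ ((A₂ A₃) A₄)): 49×48 by 48×15 → 49×15, cost 49·48·15 = 35280; cumulative 113616. Total 113616.
Difference: |78480 − 113616| = 35136.

35136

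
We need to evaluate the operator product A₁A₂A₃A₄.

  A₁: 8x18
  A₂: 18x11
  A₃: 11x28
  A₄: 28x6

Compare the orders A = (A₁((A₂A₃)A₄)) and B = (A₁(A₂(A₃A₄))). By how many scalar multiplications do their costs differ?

Order A = (A₁((A₂A₃)A₄)): (A₂A₃): 18×11 by 11×28 → 18×28, cost 18·11·28 = 5544; ((A₂A₃)A₄): 18×28 by 28×6 → 18×6, cost 18·28·6 = 3024; cumulative 8568; (A₁((A₂A₃)A₄)): 8×18 by 18×6 → 8×6, cost 8·18·6 = 864; cumulative 9432. Total 9432.
Order B = (A₁(A₂(A₃A₄))): (A₃A₄): 11×28 by 28×6 → 11×6, cost 11·28·6 = 1848; (A₂(A₃A₄)): 18×11 by 11×6 → 18×6, cost 18·11·6 = 1188; cumulative 3036; (A₁(A₂(A₃A₄))): 8×18 by 18×6 → 8×6, cost 8·18·6 = 864; cumulative 3900. Total 3900.
Difference: |9432 − 3900| = 5532.

5532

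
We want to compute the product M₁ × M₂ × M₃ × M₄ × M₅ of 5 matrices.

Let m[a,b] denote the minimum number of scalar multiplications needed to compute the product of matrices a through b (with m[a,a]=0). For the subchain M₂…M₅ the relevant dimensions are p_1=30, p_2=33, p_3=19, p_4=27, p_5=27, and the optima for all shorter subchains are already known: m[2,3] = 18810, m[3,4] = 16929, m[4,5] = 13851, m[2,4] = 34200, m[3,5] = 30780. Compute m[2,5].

m[2,5] = min over k∈[2,4] of m[2,k]+m[k+1,5]+p_{1}·p_k·p_{5}.
k=2: 0 + 30780 + 30·33·27 = 57510; k=3: 18810 + 13851 + 30·19·27 = 48051; k=4: 34200 + 0 + 30·27·27 = 56070.
Minimum: 48051 at k=3.

48051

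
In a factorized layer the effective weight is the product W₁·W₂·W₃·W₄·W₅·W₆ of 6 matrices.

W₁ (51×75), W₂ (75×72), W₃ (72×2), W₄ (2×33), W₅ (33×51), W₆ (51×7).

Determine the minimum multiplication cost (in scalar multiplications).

23244

Adjacent pairs: W₁W₂ = 51·75·72 = 275400; W₂W₃ = 75·72·2 = 10800; W₃W₄ = 72·2·33 = 4752; W₄W₅ = 2·33·51 = 3366; W₅W₆ = 33·51·7 = 11781.
Length 3: W₁..W₃: k=1: 0+10800+51·75·2=18450; k=2: 275400+0+51·72·2=282744 → min 18450 | W₂..W₄: k=2: 0+4752+75·72·33=182952; k=3: 10800+0+75·2·33=15750 → min 15750 | W₃..W₅: k=3: 0+3366+72·2·51=10710; k=4: 4752+0+72·33·51=125928 → min 10710 | W₄..W₆: k=4: 0+11781+2·33·7=12243; k=5: 3366+0+2·51·7=4080 → min 4080.
Length 4: W₁..W₄: k=1: 0+15750+51·75·33=141975; k=2: 275400+4752+51·72·33=401328; k=3: 18450+0+51·2·33=21816 → min 21816 | W₂..W₅: k=2: 0+10710+75·72·51=286110; k=3: 10800+3366+75·2·51=21816; k=4: 15750+0+75·33·51=141975 → min 21816 | W₃..W₆: k=3: 0+4080+72·2·7=5088; k=4: 4752+11781+72·33·7=33165; k=5: 10710+0+72·51·7=36414 → min 5088.
Length 5: W₁..W₅: k=1: 0+21816+51·75·51=216891; k=2: 275400+10710+51·72·51=473382; k=3: 18450+3366+51·2·51=27018; k=4: 21816+0+51·33·51=107649 → min 27018 | W₂..W₆: k=2: 0+5088+75·72·7=42888; k=3: 10800+4080+75·2·7=15930; k=4: 15750+11781+75·33·7=44856; k=5: 21816+0+75·51·7=48591 → min 15930.
Length 6: W₁..W₆: k=1: 0+15930+51·75·7=42705; k=2: 275400+5088+51·72·7=306192; k=3: 18450+4080+51·2·7=23244; k=4: 21816+11781+51·33·7=45378; k=5: 27018+0+51·51·7=45225 → min 23244.
Optimal order: ((W₁·(W₂·W₃))·((W₄·W₅)·W₆)) with cost 23244.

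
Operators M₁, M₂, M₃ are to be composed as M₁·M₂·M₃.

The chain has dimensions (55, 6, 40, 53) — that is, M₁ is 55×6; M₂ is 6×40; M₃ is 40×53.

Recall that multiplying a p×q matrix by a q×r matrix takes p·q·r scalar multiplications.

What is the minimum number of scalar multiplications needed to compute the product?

30210

Order (M₁·(M₂·M₃)): (M₂·M₃): 6×40 by 40×53 → 6×53, cost 6·40·53 = 12720; (M₁·(M₂·M₃)): 55×6 by 6×53 → 55×53, cost 55·6·53 = 17490; cumulative 30210. Total 30210.
Order ((M₁·M₂)·M₃): (M₁·M₂): 55×6 by 6×40 → 55×40, cost 55·6·40 = 13200; ((M₁·M₂)·M₃): 55×40 by 40×53 → 55×53, cost 55·40·53 = 116600; cumulative 129800. Total 129800.
Minimum: 30210.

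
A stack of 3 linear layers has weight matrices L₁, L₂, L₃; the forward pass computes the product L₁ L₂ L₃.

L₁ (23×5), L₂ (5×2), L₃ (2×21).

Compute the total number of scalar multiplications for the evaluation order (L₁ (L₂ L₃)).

(L₂ L₃): 5×2 by 2×21 → 5×21, cost 5·2·21 = 210
(L₁ (L₂ L₃)): 23×5 by 5×21 → 23×21, cost 23·5·21 = 2415; cumulative 2625
Total: 2625 scalar multiplications.

2625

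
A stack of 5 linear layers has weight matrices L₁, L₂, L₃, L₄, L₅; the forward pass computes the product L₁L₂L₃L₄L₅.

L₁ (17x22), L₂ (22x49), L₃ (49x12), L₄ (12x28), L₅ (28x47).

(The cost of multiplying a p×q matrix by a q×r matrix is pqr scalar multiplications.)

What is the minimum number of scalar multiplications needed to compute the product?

Adjacent pairs: L₁L₂ = 17·22·49 = 18326; L₂L₃ = 22·49·12 = 12936; L₃L₄ = 49·12·28 = 16464; L₄L₅ = 12·28·47 = 15792.
Length 3: L₁..L₃: k=1: 0+12936+17·22·12=17424; k=2: 18326+0+17·49·12=28322 → min 17424 | L₂..L₄: k=2: 0+16464+22·49·28=46648; k=3: 12936+0+22·12·28=20328 → min 20328 | L₃..L₅: k=3: 0+15792+49·12·47=43428; k=4: 16464+0+49·28·47=80948 → min 43428.
Length 4: L₁..L₄: k=1: 0+20328+17·22·28=30800; k=2: 18326+16464+17·49·28=58114; k=3: 17424+0+17·12·28=23136 → min 23136 | L₂..L₅: k=2: 0+43428+22·49·47=94094; k=3: 12936+15792+22·12·47=41136; k=4: 20328+0+22·28·47=49280 → min 41136.
Length 5: L₁..L₅: k=1: 0+41136+17·22·47=58714; k=2: 18326+43428+17·49·47=100905; k=3: 17424+15792+17·12·47=42804; k=4: 23136+0+17·28·47=45508 → min 42804.
Optimal order: ((L₁(L₂L₃))(L₄L₅)) with cost 42804.

42804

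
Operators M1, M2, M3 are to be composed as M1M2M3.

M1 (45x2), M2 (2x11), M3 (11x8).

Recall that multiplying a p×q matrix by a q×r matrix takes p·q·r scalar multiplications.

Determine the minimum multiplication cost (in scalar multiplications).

896

Order (M1(M2M3)): (M2M3): 2×11 by 11×8 → 2×8, cost 2·11·8 = 176; (M1(M2M3)): 45×2 by 2×8 → 45×8, cost 45·2·8 = 720; cumulative 896. Total 896.
Order ((M1M2)M3): (M1M2): 45×2 by 2×11 → 45×11, cost 45·2·11 = 990; ((M1M2)M3): 45×11 by 11×8 → 45×8, cost 45·11·8 = 3960; cumulative 4950. Total 4950.
Minimum: 896.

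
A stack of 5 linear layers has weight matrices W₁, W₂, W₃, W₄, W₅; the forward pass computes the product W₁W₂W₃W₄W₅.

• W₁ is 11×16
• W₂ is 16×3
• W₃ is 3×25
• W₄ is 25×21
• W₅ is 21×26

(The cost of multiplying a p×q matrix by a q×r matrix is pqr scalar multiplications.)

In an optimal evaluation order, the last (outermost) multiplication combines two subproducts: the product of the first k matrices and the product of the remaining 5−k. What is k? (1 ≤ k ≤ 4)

Adjacent pairs: W₁W₂ = 11·16·3 = 528; W₂W₃ = 16·3·25 = 1200; W₃W₄ = 3·25·21 = 1575; W₄W₅ = 25·21·26 = 13650.
Length 3: W₁..W₃: k=1: 0+1200+11·16·25=5600; k=2: 528+0+11·3·25=1353 → min 1353 | W₂..W₄: k=2: 0+1575+16·3·21=2583; k=3: 1200+0+16·25·21=9600 → min 2583 | W₃..W₅: k=3: 0+13650+3·25·26=15600; k=4: 1575+0+3·21·26=3213 → min 3213.
Length 4: W₁..W₄: k=1: 0+2583+11·16·21=6279; k=2: 528+1575+11·3·21=2796; k=3: 1353+0+11·25·21=7128 → min 2796 | W₂..W₅: k=2: 0+3213+16·3·26=4461; k=3: 1200+13650+16·25·26=25250; k=4: 2583+0+16·21·26=11319 → min 4461.
Top-level splits: k=1: (W₁..W₁)·(W₂..W₅) → 0+4461+11·16·26 = 9037; k=2: (W₁..W₂)·(W₃..W₅) → 528+3213+11·3·26 = 4599; k=3: (W₁..W₃)·(W₄..W₅) → 1353+13650+11·25·26 = 22153; k=4: (W₁..W₄)·(W₅..W₅) → 2796+0+11·21·26 = 8802.
Best split is after W₂, i.e. k = 2.

2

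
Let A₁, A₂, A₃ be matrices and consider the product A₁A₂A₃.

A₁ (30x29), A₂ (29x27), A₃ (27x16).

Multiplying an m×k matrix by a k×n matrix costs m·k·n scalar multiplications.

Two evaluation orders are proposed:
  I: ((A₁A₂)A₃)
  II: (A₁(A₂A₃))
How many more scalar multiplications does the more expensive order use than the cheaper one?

Order I = ((A₁A₂)A₃): (A₁A₂): 30×29 by 29×27 → 30×27, cost 30·29·27 = 23490; ((A₁A₂)A₃): 30×27 by 27×16 → 30×16, cost 30·27·16 = 12960; cumulative 36450. Total 36450.
Order II = (A₁(A₂A₃)): (A₂A₃): 29×27 by 27×16 → 29×16, cost 29·27·16 = 12528; (A₁(A₂A₃)): 30×29 by 29×16 → 30×16, cost 30·29·16 = 13920; cumulative 26448. Total 26448.
Difference: |36450 − 26448| = 10002.

10002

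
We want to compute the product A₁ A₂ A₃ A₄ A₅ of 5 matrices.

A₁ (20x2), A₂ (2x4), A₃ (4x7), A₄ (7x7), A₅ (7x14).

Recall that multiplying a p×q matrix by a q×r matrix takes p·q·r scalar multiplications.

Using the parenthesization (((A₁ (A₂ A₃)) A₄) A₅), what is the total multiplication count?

3276

(A₂ A₃): 2×4 by 4×7 → 2×7, cost 2·4·7 = 56
(A₁ (A₂ A₃)): 20×2 by 2×7 → 20×7, cost 20·2·7 = 280; cumulative 336
((A₁ (A₂ A₃)) A₄): 20×7 by 7×7 → 20×7, cost 20·7·7 = 980; cumulative 1316
(((A₁ (A₂ A₃)) A₄) A₅): 20×7 by 7×14 → 20×14, cost 20·7·14 = 1960; cumulative 3276
Total: 3276 scalar multiplications.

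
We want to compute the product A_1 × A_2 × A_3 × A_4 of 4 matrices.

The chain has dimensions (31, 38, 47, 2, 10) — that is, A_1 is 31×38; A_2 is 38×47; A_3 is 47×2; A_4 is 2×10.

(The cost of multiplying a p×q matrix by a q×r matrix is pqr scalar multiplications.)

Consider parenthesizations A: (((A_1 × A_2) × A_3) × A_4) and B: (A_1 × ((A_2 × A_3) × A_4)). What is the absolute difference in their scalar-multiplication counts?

Order A = (((A_1 × A_2) × A_3) × A_4): (A_1 × A_2): 31×38 by 38×47 → 31×47, cost 31·38·47 = 55366; ((A_1 × A_2) × A_3): 31×47 by 47×2 → 31×2, cost 31·47·2 = 2914; cumulative 58280; (((A_1 × A_2) × A_3) × A_4): 31×2 by 2×10 → 31×10, cost 31·2·10 = 620; cumulative 58900. Total 58900.
Order B = (A_1 × ((A_2 × A_3) × A_4)): (A_2 × A_3): 38×47 by 47×2 → 38×2, cost 38·47·2 = 3572; ((A_2 × A_3) × A_4): 38×2 by 2×10 → 38×10, cost 38·2·10 = 760; cumulative 4332; (A_1 × ((A_2 × A_3) × A_4)): 31×38 by 38×10 → 31×10, cost 31·38·10 = 11780; cumulative 16112. Total 16112.
Difference: |58900 − 16112| = 42788.

42788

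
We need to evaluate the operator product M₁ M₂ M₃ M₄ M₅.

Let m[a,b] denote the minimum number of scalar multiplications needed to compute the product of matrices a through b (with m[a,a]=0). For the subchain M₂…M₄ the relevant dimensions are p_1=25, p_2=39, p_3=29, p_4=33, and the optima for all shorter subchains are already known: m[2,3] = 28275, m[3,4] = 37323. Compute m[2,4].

m[2,4] = min over k∈[2,3] of m[2,k]+m[k+1,4]+p_{1}·p_k·p_{4}.
k=2: 0 + 37323 + 25·39·33 = 69498; k=3: 28275 + 0 + 25·29·33 = 52200.
Minimum: 52200 at k=3.

52200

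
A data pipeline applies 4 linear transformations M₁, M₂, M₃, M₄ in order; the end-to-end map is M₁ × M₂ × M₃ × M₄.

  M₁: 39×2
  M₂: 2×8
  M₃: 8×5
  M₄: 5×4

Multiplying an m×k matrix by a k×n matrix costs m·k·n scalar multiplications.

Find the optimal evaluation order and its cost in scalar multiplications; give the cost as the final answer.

Adjacent pairs: M₁M₂ = 39·2·8 = 624; M₂M₃ = 2·8·5 = 80; M₃M₄ = 8·5·4 = 160.
Length 3: M₁..M₃: k=1: 0+80+39·2·5=470; k=2: 624+0+39·8·5=2184 → min 470 | M₂..M₄: k=2: 0+160+2·8·4=224; k=3: 80+0+2·5·4=120 → min 120.
Length 4: M₁..M₄: k=1: 0+120+39·2·4=432; k=2: 624+160+39·8·4=2032; k=3: 470+0+39·5·4=1250 → min 432.
Optimal parenthesization: (M₁ × ((M₂ × M₃) × M₄)) with cost 432.

432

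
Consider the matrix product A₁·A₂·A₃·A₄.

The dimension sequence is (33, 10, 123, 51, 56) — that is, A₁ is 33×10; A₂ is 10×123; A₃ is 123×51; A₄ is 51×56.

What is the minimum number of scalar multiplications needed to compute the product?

Adjacent pairs: A₁A₂ = 33·10·123 = 40590; A₂A₃ = 10·123·51 = 62730; A₃A₄ = 123·51·56 = 351288.
Length 3: A₁..A₃: k=1: 0+62730+33·10·51=79560; k=2: 40590+0+33·123·51=247599 → min 79560 | A₂..A₄: k=2: 0+351288+10·123·56=420168; k=3: 62730+0+10·51·56=91290 → min 91290.
Length 4: A₁..A₄: k=1: 0+91290+33·10·56=109770; k=2: 40590+351288+33·123·56=619182; k=3: 79560+0+33·51·56=173808 → min 109770.
Optimal order: (A₁·((A₂·A₃)·A₄)) with cost 109770.

109770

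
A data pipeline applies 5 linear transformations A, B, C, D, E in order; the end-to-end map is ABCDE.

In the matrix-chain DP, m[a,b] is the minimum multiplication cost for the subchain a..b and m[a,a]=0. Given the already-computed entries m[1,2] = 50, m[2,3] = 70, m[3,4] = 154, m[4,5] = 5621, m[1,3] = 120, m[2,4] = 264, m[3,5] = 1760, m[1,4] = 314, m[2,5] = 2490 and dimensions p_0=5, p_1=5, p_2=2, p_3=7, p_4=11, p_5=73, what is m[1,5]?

m[1,5] = min over k∈[1,4] of m[1,k]+m[k+1,5]+p_{0}·p_k·p_{5}.
k=1: 0 + 2490 + 5·5·73 = 4315; k=2: 50 + 1760 + 5·2·73 = 2540; k=3: 120 + 5621 + 5·7·73 = 8296; k=4: 314 + 0 + 5·11·73 = 4329.
Minimum: 2540 at k=2.

2540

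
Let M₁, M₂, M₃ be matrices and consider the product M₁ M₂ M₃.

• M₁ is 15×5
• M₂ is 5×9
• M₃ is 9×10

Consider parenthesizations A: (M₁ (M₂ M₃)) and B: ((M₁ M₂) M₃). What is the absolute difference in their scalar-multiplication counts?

825

Order A = (M₁ (M₂ M₃)): (M₂ M₃): 5×9 by 9×10 → 5×10, cost 5·9·10 = 450; (M₁ (M₂ M₃)): 15×5 by 5×10 → 15×10, cost 15·5·10 = 750; cumulative 1200. Total 1200.
Order B = ((M₁ M₂) M₃): (M₁ M₂): 15×5 by 5×9 → 15×9, cost 15·5·9 = 675; ((M₁ M₂) M₃): 15×9 by 9×10 → 15×10, cost 15·9·10 = 1350; cumulative 2025. Total 2025.
Difference: |1200 − 2025| = 825.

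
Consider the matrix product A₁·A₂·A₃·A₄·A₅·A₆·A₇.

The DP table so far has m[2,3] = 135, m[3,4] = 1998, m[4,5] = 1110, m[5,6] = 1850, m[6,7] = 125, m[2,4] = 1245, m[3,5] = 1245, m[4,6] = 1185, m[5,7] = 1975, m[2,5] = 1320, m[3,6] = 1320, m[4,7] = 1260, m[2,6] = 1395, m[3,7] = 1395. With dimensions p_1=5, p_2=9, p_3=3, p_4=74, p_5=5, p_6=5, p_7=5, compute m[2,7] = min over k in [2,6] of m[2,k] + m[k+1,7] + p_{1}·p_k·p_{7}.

1470

m[2,7] = min over k∈[2,6] of m[2,k]+m[k+1,7]+p_{1}·p_k·p_{7}.
k=2: 0 + 1395 + 5·9·5 = 1620; k=3: 135 + 1260 + 5·3·5 = 1470; k=4: 1245 + 1975 + 5·74·5 = 5070; k=5: 1320 + 125 + 5·5·5 = 1570; k=6: 1395 + 0 + 5·5·5 = 1520.
Minimum: 1470 at k=3.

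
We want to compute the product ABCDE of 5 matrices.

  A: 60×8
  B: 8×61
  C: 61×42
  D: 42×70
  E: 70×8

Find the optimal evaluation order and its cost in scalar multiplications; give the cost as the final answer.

50544

Adjacent pairs: AB = 60·8·61 = 29280; BC = 8·61·42 = 20496; CD = 61·42·70 = 179340; DE = 42·70·8 = 23520.
Length 3: A..C: k=1: 0+20496+60·8·42=40656; k=2: 29280+0+60·61·42=183000 → min 40656 | B..D: k=2: 0+179340+8·61·70=213500; k=3: 20496+0+8·42·70=44016 → min 44016 | C..E: k=3: 0+23520+61·42·8=44016; k=4: 179340+0+61·70·8=213500 → min 44016.
Length 4: A..D: k=1: 0+44016+60·8·70=77616; k=2: 29280+179340+60·61·70=464820; k=3: 40656+0+60·42·70=217056 → min 77616 | B..E: k=2: 0+44016+8·61·8=47920; k=3: 20496+23520+8·42·8=46704; k=4: 44016+0+8·70·8=48496 → min 46704.
Length 5: A..E: k=1: 0+46704+60·8·8=50544; k=2: 29280+44016+60·61·8=102576; k=3: 40656+23520+60·42·8=84336; k=4: 77616+0+60·70·8=111216 → min 50544.
Optimal parenthesization: (A((BC)(DE))) with cost 50544.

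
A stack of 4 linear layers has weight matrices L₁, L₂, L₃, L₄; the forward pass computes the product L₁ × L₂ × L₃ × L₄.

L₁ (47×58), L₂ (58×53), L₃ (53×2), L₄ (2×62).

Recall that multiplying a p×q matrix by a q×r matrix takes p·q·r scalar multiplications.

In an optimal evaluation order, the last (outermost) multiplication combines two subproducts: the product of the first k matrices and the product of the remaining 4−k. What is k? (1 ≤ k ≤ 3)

3

Adjacent pairs: L₁L₂ = 47·58·53 = 144478; L₂L₃ = 58·53·2 = 6148; L₃L₄ = 53·2·62 = 6572.
Length 3: L₁..L₃: k=1: 0+6148+47·58·2=11600; k=2: 144478+0+47·53·2=149460 → min 11600 | L₂..L₄: k=2: 0+6572+58·53·62=197160; k=3: 6148+0+58·2·62=13340 → min 13340.
Top-level splits: k=1: (L₁..L₁)·(L₂..L₄) → 0+13340+47·58·62 = 182352; k=2: (L₁..L₂)·(L₃..L₄) → 144478+6572+47·53·62 = 305492; k=3: (L₁..L₃)·(L₄..L₄) → 11600+0+47·2·62 = 17428.
Best split is after L₃, i.e. k = 3.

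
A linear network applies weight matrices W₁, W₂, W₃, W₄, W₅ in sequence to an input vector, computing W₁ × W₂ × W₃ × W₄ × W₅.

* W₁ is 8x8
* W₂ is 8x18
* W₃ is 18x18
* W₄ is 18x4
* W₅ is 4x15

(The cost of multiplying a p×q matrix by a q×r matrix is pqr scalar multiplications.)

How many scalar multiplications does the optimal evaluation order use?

Adjacent pairs: W₁W₂ = 8·8·18 = 1152; W₂W₃ = 8·18·18 = 2592; W₃W₄ = 18·18·4 = 1296; W₄W₅ = 18·4·15 = 1080.
Length 3: W₁..W₃: k=1: 0+2592+8·8·18=3744; k=2: 1152+0+8·18·18=3744 → min 3744 | W₂..W₄: k=2: 0+1296+8·18·4=1872; k=3: 2592+0+8·18·4=3168 → min 1872 | W₃..W₅: k=3: 0+1080+18·18·15=5940; k=4: 1296+0+18·4·15=2376 → min 2376.
Length 4: W₁..W₄: k=1: 0+1872+8·8·4=2128; k=2: 1152+1296+8·18·4=3024; k=3: 3744+0+8·18·4=4320 → min 2128 | W₂..W₅: k=2: 0+2376+8·18·15=4536; k=3: 2592+1080+8·18·15=5832; k=4: 1872+0+8·4·15=2352 → min 2352.
Length 5: W₁..W₅: k=1: 0+2352+8·8·15=3312; k=2: 1152+2376+8·18·15=5688; k=3: 3744+1080+8·18·15=6984; k=4: 2128+0+8·4·15=2608 → min 2608.
Optimal order: ((W₁ × (W₂ × (W₃ × W₄))) × W₅) with cost 2608.

2608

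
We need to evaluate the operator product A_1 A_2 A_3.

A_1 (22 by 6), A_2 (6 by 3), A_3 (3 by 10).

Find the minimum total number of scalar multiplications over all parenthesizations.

1056

Order (A_1 (A_2 A_3)): (A_2 A_3): 6×3 by 3×10 → 6×10, cost 6·3·10 = 180; (A_1 (A_2 A_3)): 22×6 by 6×10 → 22×10, cost 22·6·10 = 1320; cumulative 1500. Total 1500.
Order ((A_1 A_2) A_3): (A_1 A_2): 22×6 by 6×3 → 22×3, cost 22·6·3 = 396; ((A_1 A_2) A_3): 22×3 by 3×10 → 22×10, cost 22·3·10 = 660; cumulative 1056. Total 1056.
Minimum: 1056.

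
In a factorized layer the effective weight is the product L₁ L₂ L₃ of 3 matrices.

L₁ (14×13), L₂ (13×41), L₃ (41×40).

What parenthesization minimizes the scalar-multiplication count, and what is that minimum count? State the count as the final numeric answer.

(L₁ (L₂ L₃)): cost 28600.
((L₁ L₂) L₃): cost 30422.
Optimal: (L₁ (L₂ L₃)) with cost 28600.

28600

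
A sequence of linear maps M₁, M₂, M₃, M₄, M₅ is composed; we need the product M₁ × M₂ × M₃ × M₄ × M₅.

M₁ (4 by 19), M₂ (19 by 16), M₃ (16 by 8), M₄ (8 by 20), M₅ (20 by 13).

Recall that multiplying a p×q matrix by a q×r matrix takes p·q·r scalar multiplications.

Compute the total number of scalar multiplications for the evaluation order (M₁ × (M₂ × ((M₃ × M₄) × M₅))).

(M₃ × M₄): 16×8 by 8×20 → 16×20, cost 16·8·20 = 2560
((M₃ × M₄) × M₅): 16×20 by 20×13 → 16×13, cost 16·20·13 = 4160; cumulative 6720
(M₂ × ((M₃ × M₄) × M₅)): 19×16 by 16×13 → 19×13, cost 19·16·13 = 3952; cumulative 10672
(M₁ × (M₂ × ((M₃ × M₄) × M₅))): 4×19 by 19×13 → 4×13, cost 4·19·13 = 988; cumulative 11660
Total: 11660 scalar multiplications.

11660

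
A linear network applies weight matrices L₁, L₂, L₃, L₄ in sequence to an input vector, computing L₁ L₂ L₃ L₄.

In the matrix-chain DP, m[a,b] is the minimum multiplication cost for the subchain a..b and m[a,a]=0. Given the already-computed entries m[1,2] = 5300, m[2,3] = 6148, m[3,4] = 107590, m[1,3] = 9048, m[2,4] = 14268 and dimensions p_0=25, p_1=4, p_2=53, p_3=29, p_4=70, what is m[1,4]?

m[1,4] = min over k∈[1,3] of m[1,k]+m[k+1,4]+p_{0}·p_k·p_{4}.
k=1: 0 + 14268 + 25·4·70 = 21268; k=2: 5300 + 107590 + 25·53·70 = 205640; k=3: 9048 + 0 + 25·29·70 = 59798.
Minimum: 21268 at k=1.

21268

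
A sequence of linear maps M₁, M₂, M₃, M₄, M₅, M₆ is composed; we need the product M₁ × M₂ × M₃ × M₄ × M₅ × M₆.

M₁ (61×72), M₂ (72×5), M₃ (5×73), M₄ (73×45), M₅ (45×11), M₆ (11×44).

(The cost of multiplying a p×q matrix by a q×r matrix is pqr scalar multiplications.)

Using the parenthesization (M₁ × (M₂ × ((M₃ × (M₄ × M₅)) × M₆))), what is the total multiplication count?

251658

(M₄ × M₅): 73×45 by 45×11 → 73×11, cost 73·45·11 = 36135
(M₃ × (M₄ × M₅)): 5×73 by 73×11 → 5×11, cost 5·73·11 = 4015; cumulative 40150
((M₃ × (M₄ × M₅)) × M₆): 5×11 by 11×44 → 5×44, cost 5·11·44 = 2420; cumulative 42570
(M₂ × ((M₃ × (M₄ × M₅)) × M₆)): 72×5 by 5×44 → 72×44, cost 72·5·44 = 15840; cumulative 58410
(M₁ × (M₂ × ((M₃ × (M₄ × M₅)) × M₆))): 61×72 by 72×44 → 61×44, cost 61·72·44 = 193248; cumulative 251658
Total: 251658 scalar multiplications.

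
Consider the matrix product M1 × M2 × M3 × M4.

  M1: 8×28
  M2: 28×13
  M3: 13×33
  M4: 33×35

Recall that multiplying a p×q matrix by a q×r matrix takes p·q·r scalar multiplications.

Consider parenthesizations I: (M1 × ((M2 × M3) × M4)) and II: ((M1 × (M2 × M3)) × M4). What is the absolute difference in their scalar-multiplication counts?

23548

Order I = (M1 × ((M2 × M3) × M4)): (M2 × M3): 28×13 by 13×33 → 28×33, cost 28·13·33 = 12012; ((M2 × M3) × M4): 28×33 by 33×35 → 28×35, cost 28·33·35 = 32340; cumulative 44352; (M1 × ((M2 × M3) × M4)): 8×28 by 28×35 → 8×35, cost 8·28·35 = 7840; cumulative 52192. Total 52192.
Order II = ((M1 × (M2 × M3)) × M4): (M2 × M3): 28×13 by 13×33 → 28×33, cost 28·13·33 = 12012; (M1 × (M2 × M3)): 8×28 by 28×33 → 8×33, cost 8·28·33 = 7392; cumulative 19404; ((M1 × (M2 × M3)) × M4): 8×33 by 33×35 → 8×35, cost 8·33·35 = 9240; cumulative 28644. Total 28644.
Difference: |52192 − 28644| = 23548.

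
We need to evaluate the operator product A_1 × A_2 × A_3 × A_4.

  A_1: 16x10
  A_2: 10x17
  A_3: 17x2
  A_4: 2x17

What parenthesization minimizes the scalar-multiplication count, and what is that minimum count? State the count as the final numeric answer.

1204

Adjacent pairs: A_1A_2 = 16·10·17 = 2720; A_2A_3 = 10·17·2 = 340; A_3A_4 = 17·2·17 = 578.
Length 3: A_1..A_3: k=1: 0+340+16·10·2=660; k=2: 2720+0+16·17·2=3264 → min 660 | A_2..A_4: k=2: 0+578+10·17·17=3468; k=3: 340+0+10·2·17=680 → min 680.
Length 4: A_1..A_4: k=1: 0+680+16·10·17=3400; k=2: 2720+578+16·17·17=7922; k=3: 660+0+16·2·17=1204 → min 1204.
Optimal parenthesization: ((A_1 × (A_2 × A_3)) × A_4) with cost 1204.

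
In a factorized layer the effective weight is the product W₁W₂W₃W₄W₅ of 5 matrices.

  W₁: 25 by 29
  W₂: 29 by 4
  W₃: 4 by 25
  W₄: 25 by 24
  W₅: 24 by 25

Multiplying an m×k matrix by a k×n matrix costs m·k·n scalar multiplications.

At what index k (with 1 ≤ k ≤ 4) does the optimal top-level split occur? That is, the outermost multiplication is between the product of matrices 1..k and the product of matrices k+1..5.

Adjacent pairs: W₁W₂ = 25·29·4 = 2900; W₂W₃ = 29·4·25 = 2900; W₃W₄ = 4·25·24 = 2400; W₄W₅ = 25·24·25 = 15000.
Length 3: W₁..W₃: k=1: 0+2900+25·29·25=21025; k=2: 2900+0+25·4·25=5400 → min 5400 | W₂..W₄: k=2: 0+2400+29·4·24=5184; k=3: 2900+0+29·25·24=20300 → min 5184 | W₃..W₅: k=3: 0+15000+4·25·25=17500; k=4: 2400+0+4·24·25=4800 → min 4800.
Length 4: W₁..W₄: k=1: 0+5184+25·29·24=22584; k=2: 2900+2400+25·4·24=7700; k=3: 5400+0+25·25·24=20400 → min 7700 | W₂..W₅: k=2: 0+4800+29·4·25=7700; k=3: 2900+15000+29·25·25=36025; k=4: 5184+0+29·24·25=22584 → min 7700.
Top-level splits: k=1: (W₁..W₁)·(W₂..W₅) → 0+7700+25·29·25 = 25825; k=2: (W₁..W₂)·(W₃..W₅) → 2900+4800+25·4·25 = 10200; k=3: (W₁..W₃)·(W₄..W₅) → 5400+15000+25·25·25 = 36025; k=4: (W₁..W₄)·(W₅..W₅) → 7700+0+25·24·25 = 22700.
Best split is after W₂, i.e. k = 2.

2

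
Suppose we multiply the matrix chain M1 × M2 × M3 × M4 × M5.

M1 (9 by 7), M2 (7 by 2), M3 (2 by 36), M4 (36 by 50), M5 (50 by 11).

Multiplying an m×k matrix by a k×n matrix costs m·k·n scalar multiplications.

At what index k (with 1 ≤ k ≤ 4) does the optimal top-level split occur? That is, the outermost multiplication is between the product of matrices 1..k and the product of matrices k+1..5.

Adjacent pairs: M1M2 = 9·7·2 = 126; M2M3 = 7·2·36 = 504; M3M4 = 2·36·50 = 3600; M4M5 = 36·50·11 = 19800.
Length 3: M1..M3: k=1: 0+504+9·7·36=2772; k=2: 126+0+9·2·36=774 → min 774 | M2..M4: k=2: 0+3600+7·2·50=4300; k=3: 504+0+7·36·50=13104 → min 4300 | M3..M5: k=3: 0+19800+2·36·11=20592; k=4: 3600+0+2·50·11=4700 → min 4700.
Length 4: M1..M4: k=1: 0+4300+9·7·50=7450; k=2: 126+3600+9·2·50=4626; k=3: 774+0+9·36·50=16974 → min 4626 | M2..M5: k=2: 0+4700+7·2·11=4854; k=3: 504+19800+7·36·11=23076; k=4: 4300+0+7·50·11=8150 → min 4854.
Top-level splits: k=1: (M1..M1)·(M2..M5) → 0+4854+9·7·11 = 5547; k=2: (M1..M2)·(M3..M5) → 126+4700+9·2·11 = 5024; k=3: (M1..M3)·(M4..M5) → 774+19800+9·36·11 = 24138; k=4: (M1..M4)·(M5..M5) → 4626+0+9·50·11 = 9576.
Best split is after M2, i.e. k = 2.

2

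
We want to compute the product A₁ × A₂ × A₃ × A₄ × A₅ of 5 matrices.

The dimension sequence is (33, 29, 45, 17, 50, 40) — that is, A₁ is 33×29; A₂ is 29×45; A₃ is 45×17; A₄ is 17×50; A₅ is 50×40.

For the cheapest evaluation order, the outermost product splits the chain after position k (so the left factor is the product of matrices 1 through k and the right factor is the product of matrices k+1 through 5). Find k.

3

Adjacent pairs: A₁A₂ = 33·29·45 = 43065; A₂A₃ = 29·45·17 = 22185; A₃A₄ = 45·17·50 = 38250; A₄A₅ = 17·50·40 = 34000.
Length 3: A₁..A₃: k=1: 0+22185+33·29·17=38454; k=2: 43065+0+33·45·17=68310 → min 38454 | A₂..A₄: k=2: 0+38250+29·45·50=103500; k=3: 22185+0+29·17·50=46835 → min 46835 | A₃..A₅: k=3: 0+34000+45·17·40=64600; k=4: 38250+0+45·50·40=128250 → min 64600.
Length 4: A₁..A₄: k=1: 0+46835+33·29·50=94685; k=2: 43065+38250+33·45·50=155565; k=3: 38454+0+33·17·50=66504 → min 66504 | A₂..A₅: k=2: 0+64600+29·45·40=116800; k=3: 22185+34000+29·17·40=75905; k=4: 46835+0+29·50·40=104835 → min 75905.
Top-level splits: k=1: (A₁..A₁)·(A₂..A₅) → 0+75905+33·29·40 = 114185; k=2: (A₁..A₂)·(A₃..A₅) → 43065+64600+33·45·40 = 167065; k=3: (A₁..A₃)·(A₄..A₅) → 38454+34000+33·17·40 = 94894; k=4: (A₁..A₄)·(A₅..A₅) → 66504+0+33·50·40 = 132504.
Best split is after A₃, i.e. k = 3.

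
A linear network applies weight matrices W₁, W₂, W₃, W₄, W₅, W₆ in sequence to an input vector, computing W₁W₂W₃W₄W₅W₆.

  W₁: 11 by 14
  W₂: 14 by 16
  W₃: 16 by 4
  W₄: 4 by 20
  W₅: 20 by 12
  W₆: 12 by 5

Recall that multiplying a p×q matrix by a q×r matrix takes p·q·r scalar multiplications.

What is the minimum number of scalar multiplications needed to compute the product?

Adjacent pairs: W₁W₂ = 11·14·16 = 2464; W₂W₃ = 14·16·4 = 896; W₃W₄ = 16·4·20 = 1280; W₄W₅ = 4·20·12 = 960; W₅W₆ = 20·12·5 = 1200.
Length 3: W₁..W₃: k=1: 0+896+11·14·4=1512; k=2: 2464+0+11·16·4=3168 → min 1512 | W₂..W₄: k=2: 0+1280+14·16·20=5760; k=3: 896+0+14·4·20=2016 → min 2016 | W₃..W₅: k=3: 0+960+16·4·12=1728; k=4: 1280+0+16·20·12=5120 → min 1728 | W₄..W₆: k=4: 0+1200+4·20·5=1600; k=5: 960+0+4·12·5=1200 → min 1200.
Length 4: W₁..W₄: k=1: 0+2016+11·14·20=5096; k=2: 2464+1280+11·16·20=7264; k=3: 1512+0+11·4·20=2392 → min 2392 | W₂..W₅: k=2: 0+1728+14·16·12=4416; k=3: 896+960+14·4·12=2528; k=4: 2016+0+14·20·12=5376 → min 2528 | W₃..W₆: k=3: 0+1200+16·4·5=1520; k=4: 1280+1200+16·20·5=4080; k=5: 1728+0+16·12·5=2688 → min 1520.
Length 5: W₁..W₅: k=1: 0+2528+11·14·12=4376; k=2: 2464+1728+11·16·12=6304; k=3: 1512+960+11·4·12=3000; k=4: 2392+0+11·20·12=5032 → min 3000 | W₂..W₆: k=2: 0+1520+14·16·5=2640; k=3: 896+1200+14·4·5=2376; k=4: 2016+1200+14·20·5=4616; k=5: 2528+0+14·12·5=3368 → min 2376.
Length 6: W₁..W₆: k=1: 0+2376+11·14·5=3146; k=2: 2464+1520+11·16·5=4864; k=3: 1512+1200+11·4·5=2932; k=4: 2392+1200+11·20·5=4692; k=5: 3000+0+11·12·5=3660 → min 2932.
Optimal order: ((W₁(W₂W₃))((W₄W₅)W₆)) with cost 2932.

2932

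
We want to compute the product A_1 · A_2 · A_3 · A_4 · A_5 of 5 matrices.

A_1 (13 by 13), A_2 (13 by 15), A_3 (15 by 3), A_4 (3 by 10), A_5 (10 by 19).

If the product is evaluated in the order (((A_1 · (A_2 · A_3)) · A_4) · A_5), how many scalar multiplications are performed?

(A_2 · A_3): 13×15 by 15×3 → 13×3, cost 13·15·3 = 585
(A_1 · (A_2 · A_3)): 13×13 by 13×3 → 13×3, cost 13·13·3 = 507; cumulative 1092
((A_1 · (A_2 · A_3)) · A_4): 13×3 by 3×10 → 13×10, cost 13·3·10 = 390; cumulative 1482
(((A_1 · (A_2 · A_3)) · A_4) · A_5): 13×10 by 10×19 → 13×19, cost 13·10·19 = 2470; cumulative 3952
Total: 3952 scalar multiplications.

3952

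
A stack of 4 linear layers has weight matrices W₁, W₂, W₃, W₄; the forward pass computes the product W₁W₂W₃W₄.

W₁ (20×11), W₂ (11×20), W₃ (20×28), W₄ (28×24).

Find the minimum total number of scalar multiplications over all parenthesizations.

Adjacent pairs: W₁W₂ = 20·11·20 = 4400; W₂W₃ = 11·20·28 = 6160; W₃W₄ = 20·28·24 = 13440.
Length 3: W₁..W₃: k=1: 0+6160+20·11·28=12320; k=2: 4400+0+20·20·28=15600 → min 12320 | W₂..W₄: k=2: 0+13440+11·20·24=18720; k=3: 6160+0+11·28·24=13552 → min 13552.
Length 4: W₁..W₄: k=1: 0+13552+20·11·24=18832; k=2: 4400+13440+20·20·24=27440; k=3: 12320+0+20·28·24=25760 → min 18832.
Optimal order: (W₁((W₂W₃)W₄)) with cost 18832.

18832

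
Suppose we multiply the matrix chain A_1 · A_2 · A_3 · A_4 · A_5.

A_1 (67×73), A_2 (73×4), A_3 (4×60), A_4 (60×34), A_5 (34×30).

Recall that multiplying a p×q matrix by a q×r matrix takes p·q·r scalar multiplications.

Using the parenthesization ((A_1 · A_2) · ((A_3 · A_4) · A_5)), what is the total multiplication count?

39844

(A_1 · A_2): 67×73 by 73×4 → 67×4, cost 67·73·4 = 19564
(A_3 · A_4): 4×60 by 60×34 → 4×34, cost 4·60·34 = 8160
((A_3 · A_4) · A_5): 4×34 by 34×30 → 4×30, cost 4·34·30 = 4080; cumulative 12240
((A_1 · A_2) · ((A_3 · A_4) · A_5)): 67×4 by 4×30 → 67×30, cost 67·4·30 = 8040; cumulative 39844
Total: 39844 scalar multiplications.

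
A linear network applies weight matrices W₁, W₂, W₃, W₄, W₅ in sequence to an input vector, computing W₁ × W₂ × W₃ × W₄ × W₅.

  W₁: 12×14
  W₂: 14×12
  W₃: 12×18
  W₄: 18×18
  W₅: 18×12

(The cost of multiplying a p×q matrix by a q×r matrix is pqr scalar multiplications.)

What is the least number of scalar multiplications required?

10224

Adjacent pairs: W₁W₂ = 12·14·12 = 2016; W₂W₃ = 14·12·18 = 3024; W₃W₄ = 12·18·18 = 3888; W₄W₅ = 18·18·12 = 3888.
Length 3: W₁..W₃: k=1: 0+3024+12·14·18=6048; k=2: 2016+0+12·12·18=4608 → min 4608 | W₂..W₄: k=2: 0+3888+14·12·18=6912; k=3: 3024+0+14·18·18=7560 → min 6912 | W₃..W₅: k=3: 0+3888+12·18·12=6480; k=4: 3888+0+12·18·12=6480 → min 6480.
Length 4: W₁..W₄: k=1: 0+6912+12·14·18=9936; k=2: 2016+3888+12·12·18=8496; k=3: 4608+0+12·18·18=8496 → min 8496 | W₂..W₅: k=2: 0+6480+14·12·12=8496; k=3: 3024+3888+14·18·12=9936; k=4: 6912+0+14·18·12=9936 → min 8496.
Length 5: W₁..W₅: k=1: 0+8496+12·14·12=10512; k=2: 2016+6480+12·12·12=10224; k=3: 4608+3888+12·18·12=11088; k=4: 8496+0+12·18·12=11088 → min 10224.
Optimal order: ((W₁ × W₂) × (W₃ × (W₄ × W₅))) with cost 10224.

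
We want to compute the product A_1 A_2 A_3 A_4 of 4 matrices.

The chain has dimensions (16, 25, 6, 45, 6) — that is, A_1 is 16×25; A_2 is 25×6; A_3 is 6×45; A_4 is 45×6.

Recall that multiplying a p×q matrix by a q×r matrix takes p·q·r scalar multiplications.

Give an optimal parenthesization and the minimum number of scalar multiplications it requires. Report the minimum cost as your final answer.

4596

Adjacent pairs: A_1A_2 = 16·25·6 = 2400; A_2A_3 = 25·6·45 = 6750; A_3A_4 = 6·45·6 = 1620.
Length 3: A_1..A_3: k=1: 0+6750+16·25·45=24750; k=2: 2400+0+16·6·45=6720 → min 6720 | A_2..A_4: k=2: 0+1620+25·6·6=2520; k=3: 6750+0+25·45·6=13500 → min 2520.
Length 4: A_1..A_4: k=1: 0+2520+16·25·6=4920; k=2: 2400+1620+16·6·6=4596; k=3: 6720+0+16·45·6=11040 → min 4596.
Optimal parenthesization: ((A_1 A_2) (A_3 A_4)) with cost 4596.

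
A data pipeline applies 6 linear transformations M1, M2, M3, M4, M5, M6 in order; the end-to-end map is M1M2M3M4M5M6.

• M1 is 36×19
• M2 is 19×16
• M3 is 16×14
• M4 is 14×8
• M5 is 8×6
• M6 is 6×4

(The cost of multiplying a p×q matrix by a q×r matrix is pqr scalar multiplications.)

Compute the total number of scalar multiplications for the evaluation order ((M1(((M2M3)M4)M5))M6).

12264

(M2M3): 19×16 by 16×14 → 19×14, cost 19·16·14 = 4256
((M2M3)M4): 19×14 by 14×8 → 19×8, cost 19·14·8 = 2128; cumulative 6384
(((M2M3)M4)M5): 19×8 by 8×6 → 19×6, cost 19·8·6 = 912; cumulative 7296
(M1(((M2M3)M4)M5)): 36×19 by 19×6 → 36×6, cost 36·19·6 = 4104; cumulative 11400
((M1(((M2M3)M4)M5))M6): 36×6 by 6×4 → 36×4, cost 36·6·4 = 864; cumulative 12264
Total: 12264 scalar multiplications.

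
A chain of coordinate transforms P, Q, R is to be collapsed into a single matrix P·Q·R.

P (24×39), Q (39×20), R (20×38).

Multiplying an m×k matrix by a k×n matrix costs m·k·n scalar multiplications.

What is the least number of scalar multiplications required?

Order (P·(Q·R)): (Q·R): 39×20 by 20×38 → 39×38, cost 39·20·38 = 29640; (P·(Q·R)): 24×39 by 39×38 → 24×38, cost 24·39·38 = 35568; cumulative 65208. Total 65208.
Order ((P·Q)·R): (P·Q): 24×39 by 39×20 → 24×20, cost 24·39·20 = 18720; ((P·Q)·R): 24×20 by 20×38 → 24×38, cost 24·20·38 = 18240; cumulative 36960. Total 36960.
Minimum: 36960.

36960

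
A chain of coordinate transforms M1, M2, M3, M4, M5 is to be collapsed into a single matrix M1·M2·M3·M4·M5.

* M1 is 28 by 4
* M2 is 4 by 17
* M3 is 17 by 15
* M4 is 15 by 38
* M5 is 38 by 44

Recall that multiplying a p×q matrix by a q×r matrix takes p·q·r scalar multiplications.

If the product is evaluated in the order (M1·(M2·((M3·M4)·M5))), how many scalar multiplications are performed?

(M3·M4): 17×15 by 15×38 → 17×38, cost 17·15·38 = 9690
((M3·M4)·M5): 17×38 by 38×44 → 17×44, cost 17·38·44 = 28424; cumulative 38114
(M2·((M3·M4)·M5)): 4×17 by 17×44 → 4×44, cost 4·17·44 = 2992; cumulative 41106
(M1·(M2·((M3·M4)·M5))): 28×4 by 4×44 → 28×44, cost 28·4·44 = 4928; cumulative 46034
Total: 46034 scalar multiplications.

46034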